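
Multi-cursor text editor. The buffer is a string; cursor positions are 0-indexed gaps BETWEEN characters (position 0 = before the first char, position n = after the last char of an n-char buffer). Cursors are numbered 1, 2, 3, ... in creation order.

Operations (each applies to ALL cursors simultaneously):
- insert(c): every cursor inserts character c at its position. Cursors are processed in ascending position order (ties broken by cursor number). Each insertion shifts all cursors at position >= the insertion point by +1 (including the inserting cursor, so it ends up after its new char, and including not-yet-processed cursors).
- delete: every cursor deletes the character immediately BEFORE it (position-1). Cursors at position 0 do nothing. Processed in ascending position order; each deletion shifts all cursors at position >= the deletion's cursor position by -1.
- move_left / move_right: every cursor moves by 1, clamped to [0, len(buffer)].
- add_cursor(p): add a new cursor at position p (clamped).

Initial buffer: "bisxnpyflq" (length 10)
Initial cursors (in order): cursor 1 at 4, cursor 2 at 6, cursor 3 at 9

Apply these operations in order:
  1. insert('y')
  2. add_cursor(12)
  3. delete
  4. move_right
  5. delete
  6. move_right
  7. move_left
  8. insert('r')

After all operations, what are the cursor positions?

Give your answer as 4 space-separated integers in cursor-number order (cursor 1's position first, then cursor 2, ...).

Answer: 8 8 8 8

Derivation:
After op 1 (insert('y')): buffer="bisxynpyyflyq" (len 13), cursors c1@5 c2@8 c3@12, authorship ....1..2...3.
After op 2 (add_cursor(12)): buffer="bisxynpyyflyq" (len 13), cursors c1@5 c2@8 c3@12 c4@12, authorship ....1..2...3.
After op 3 (delete): buffer="bisxnpyfq" (len 9), cursors c1@4 c2@6 c3@8 c4@8, authorship .........
After op 4 (move_right): buffer="bisxnpyfq" (len 9), cursors c1@5 c2@7 c3@9 c4@9, authorship .........
After op 5 (delete): buffer="bisxp" (len 5), cursors c1@4 c2@5 c3@5 c4@5, authorship .....
After op 6 (move_right): buffer="bisxp" (len 5), cursors c1@5 c2@5 c3@5 c4@5, authorship .....
After op 7 (move_left): buffer="bisxp" (len 5), cursors c1@4 c2@4 c3@4 c4@4, authorship .....
After op 8 (insert('r')): buffer="bisxrrrrp" (len 9), cursors c1@8 c2@8 c3@8 c4@8, authorship ....1234.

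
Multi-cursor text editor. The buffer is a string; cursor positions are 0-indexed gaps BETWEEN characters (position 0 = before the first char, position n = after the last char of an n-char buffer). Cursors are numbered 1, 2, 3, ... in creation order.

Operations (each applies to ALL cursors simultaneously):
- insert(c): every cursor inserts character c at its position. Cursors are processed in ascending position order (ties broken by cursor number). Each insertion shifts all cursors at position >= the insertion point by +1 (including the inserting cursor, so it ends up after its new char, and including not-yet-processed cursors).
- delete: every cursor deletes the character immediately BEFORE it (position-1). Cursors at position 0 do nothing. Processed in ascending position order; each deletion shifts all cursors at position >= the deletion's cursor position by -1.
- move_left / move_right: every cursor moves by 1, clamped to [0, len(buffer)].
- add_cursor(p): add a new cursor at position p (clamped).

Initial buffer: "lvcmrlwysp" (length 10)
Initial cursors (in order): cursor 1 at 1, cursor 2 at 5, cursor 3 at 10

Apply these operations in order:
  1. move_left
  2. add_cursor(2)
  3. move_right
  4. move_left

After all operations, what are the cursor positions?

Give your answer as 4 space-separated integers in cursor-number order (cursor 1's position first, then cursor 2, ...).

Answer: 0 4 9 2

Derivation:
After op 1 (move_left): buffer="lvcmrlwysp" (len 10), cursors c1@0 c2@4 c3@9, authorship ..........
After op 2 (add_cursor(2)): buffer="lvcmrlwysp" (len 10), cursors c1@0 c4@2 c2@4 c3@9, authorship ..........
After op 3 (move_right): buffer="lvcmrlwysp" (len 10), cursors c1@1 c4@3 c2@5 c3@10, authorship ..........
After op 4 (move_left): buffer="lvcmrlwysp" (len 10), cursors c1@0 c4@2 c2@4 c3@9, authorship ..........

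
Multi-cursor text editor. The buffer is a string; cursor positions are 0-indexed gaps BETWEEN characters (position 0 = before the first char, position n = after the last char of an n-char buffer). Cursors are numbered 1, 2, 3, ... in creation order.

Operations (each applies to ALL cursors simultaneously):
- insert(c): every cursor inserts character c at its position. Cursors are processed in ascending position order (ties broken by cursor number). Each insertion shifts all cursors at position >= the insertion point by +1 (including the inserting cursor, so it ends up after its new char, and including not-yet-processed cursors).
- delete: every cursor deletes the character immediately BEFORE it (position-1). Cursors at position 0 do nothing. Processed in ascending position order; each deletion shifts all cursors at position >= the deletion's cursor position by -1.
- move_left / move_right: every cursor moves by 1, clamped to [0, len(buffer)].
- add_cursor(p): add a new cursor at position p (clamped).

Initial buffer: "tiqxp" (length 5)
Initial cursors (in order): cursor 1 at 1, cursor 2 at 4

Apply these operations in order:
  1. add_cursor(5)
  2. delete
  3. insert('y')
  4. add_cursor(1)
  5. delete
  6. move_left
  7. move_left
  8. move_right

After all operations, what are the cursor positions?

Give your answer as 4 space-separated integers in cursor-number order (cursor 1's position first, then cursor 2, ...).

After op 1 (add_cursor(5)): buffer="tiqxp" (len 5), cursors c1@1 c2@4 c3@5, authorship .....
After op 2 (delete): buffer="iq" (len 2), cursors c1@0 c2@2 c3@2, authorship ..
After op 3 (insert('y')): buffer="yiqyy" (len 5), cursors c1@1 c2@5 c3@5, authorship 1..23
After op 4 (add_cursor(1)): buffer="yiqyy" (len 5), cursors c1@1 c4@1 c2@5 c3@5, authorship 1..23
After op 5 (delete): buffer="iq" (len 2), cursors c1@0 c4@0 c2@2 c3@2, authorship ..
After op 6 (move_left): buffer="iq" (len 2), cursors c1@0 c4@0 c2@1 c3@1, authorship ..
After op 7 (move_left): buffer="iq" (len 2), cursors c1@0 c2@0 c3@0 c4@0, authorship ..
After op 8 (move_right): buffer="iq" (len 2), cursors c1@1 c2@1 c3@1 c4@1, authorship ..

Answer: 1 1 1 1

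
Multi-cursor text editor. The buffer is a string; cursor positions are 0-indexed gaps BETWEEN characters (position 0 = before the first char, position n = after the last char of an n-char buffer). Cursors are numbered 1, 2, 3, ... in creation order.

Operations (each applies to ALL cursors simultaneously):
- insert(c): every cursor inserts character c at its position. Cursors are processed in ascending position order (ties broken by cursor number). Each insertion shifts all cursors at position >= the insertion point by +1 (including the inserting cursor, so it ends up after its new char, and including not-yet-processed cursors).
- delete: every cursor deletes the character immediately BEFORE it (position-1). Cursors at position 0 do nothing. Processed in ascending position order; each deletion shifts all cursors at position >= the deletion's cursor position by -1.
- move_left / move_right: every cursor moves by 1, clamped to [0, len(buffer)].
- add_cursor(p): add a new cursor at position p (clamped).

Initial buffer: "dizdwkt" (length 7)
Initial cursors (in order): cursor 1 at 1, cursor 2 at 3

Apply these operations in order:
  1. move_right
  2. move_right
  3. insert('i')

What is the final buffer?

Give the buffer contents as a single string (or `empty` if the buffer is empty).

Answer: dizidwikt

Derivation:
After op 1 (move_right): buffer="dizdwkt" (len 7), cursors c1@2 c2@4, authorship .......
After op 2 (move_right): buffer="dizdwkt" (len 7), cursors c1@3 c2@5, authorship .......
After op 3 (insert('i')): buffer="dizidwikt" (len 9), cursors c1@4 c2@7, authorship ...1..2..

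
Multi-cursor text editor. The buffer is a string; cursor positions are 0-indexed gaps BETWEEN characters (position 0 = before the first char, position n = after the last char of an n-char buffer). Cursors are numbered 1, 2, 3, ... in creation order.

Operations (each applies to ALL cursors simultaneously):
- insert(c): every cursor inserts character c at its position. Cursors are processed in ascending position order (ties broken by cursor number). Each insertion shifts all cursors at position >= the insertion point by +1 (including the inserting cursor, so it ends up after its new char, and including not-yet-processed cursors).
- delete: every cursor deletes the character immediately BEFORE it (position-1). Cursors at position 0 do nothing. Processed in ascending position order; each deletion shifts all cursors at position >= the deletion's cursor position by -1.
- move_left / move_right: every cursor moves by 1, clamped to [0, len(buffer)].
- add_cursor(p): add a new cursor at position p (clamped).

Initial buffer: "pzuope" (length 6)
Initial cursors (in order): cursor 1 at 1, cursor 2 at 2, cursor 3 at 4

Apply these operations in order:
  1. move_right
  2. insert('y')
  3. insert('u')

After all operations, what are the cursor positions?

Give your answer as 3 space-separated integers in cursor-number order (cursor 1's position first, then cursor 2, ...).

After op 1 (move_right): buffer="pzuope" (len 6), cursors c1@2 c2@3 c3@5, authorship ......
After op 2 (insert('y')): buffer="pzyuyopye" (len 9), cursors c1@3 c2@5 c3@8, authorship ..1.2..3.
After op 3 (insert('u')): buffer="pzyuuyuopyue" (len 12), cursors c1@4 c2@7 c3@11, authorship ..11.22..33.

Answer: 4 7 11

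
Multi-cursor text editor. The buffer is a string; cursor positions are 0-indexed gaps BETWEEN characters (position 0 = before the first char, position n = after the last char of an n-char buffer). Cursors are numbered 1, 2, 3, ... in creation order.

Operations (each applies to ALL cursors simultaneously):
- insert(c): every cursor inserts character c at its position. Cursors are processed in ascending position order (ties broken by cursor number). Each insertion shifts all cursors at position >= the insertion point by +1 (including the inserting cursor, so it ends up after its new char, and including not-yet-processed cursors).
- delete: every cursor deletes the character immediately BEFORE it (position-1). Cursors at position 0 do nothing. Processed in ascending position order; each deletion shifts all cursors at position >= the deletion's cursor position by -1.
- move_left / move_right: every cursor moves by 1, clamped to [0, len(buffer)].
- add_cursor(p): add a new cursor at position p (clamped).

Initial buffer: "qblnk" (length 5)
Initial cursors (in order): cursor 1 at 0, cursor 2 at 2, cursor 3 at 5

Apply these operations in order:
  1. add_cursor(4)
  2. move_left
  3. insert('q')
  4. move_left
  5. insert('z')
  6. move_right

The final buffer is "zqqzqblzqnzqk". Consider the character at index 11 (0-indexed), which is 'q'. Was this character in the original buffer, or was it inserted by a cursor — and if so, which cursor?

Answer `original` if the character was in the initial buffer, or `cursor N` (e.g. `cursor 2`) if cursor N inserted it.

Answer: cursor 3

Derivation:
After op 1 (add_cursor(4)): buffer="qblnk" (len 5), cursors c1@0 c2@2 c4@4 c3@5, authorship .....
After op 2 (move_left): buffer="qblnk" (len 5), cursors c1@0 c2@1 c4@3 c3@4, authorship .....
After op 3 (insert('q')): buffer="qqqblqnqk" (len 9), cursors c1@1 c2@3 c4@6 c3@8, authorship 1.2..4.3.
After op 4 (move_left): buffer="qqqblqnqk" (len 9), cursors c1@0 c2@2 c4@5 c3@7, authorship 1.2..4.3.
After op 5 (insert('z')): buffer="zqqzqblzqnzqk" (len 13), cursors c1@1 c2@4 c4@8 c3@11, authorship 11.22..44.33.
After op 6 (move_right): buffer="zqqzqblzqnzqk" (len 13), cursors c1@2 c2@5 c4@9 c3@12, authorship 11.22..44.33.
Authorship (.=original, N=cursor N): 1 1 . 2 2 . . 4 4 . 3 3 .
Index 11: author = 3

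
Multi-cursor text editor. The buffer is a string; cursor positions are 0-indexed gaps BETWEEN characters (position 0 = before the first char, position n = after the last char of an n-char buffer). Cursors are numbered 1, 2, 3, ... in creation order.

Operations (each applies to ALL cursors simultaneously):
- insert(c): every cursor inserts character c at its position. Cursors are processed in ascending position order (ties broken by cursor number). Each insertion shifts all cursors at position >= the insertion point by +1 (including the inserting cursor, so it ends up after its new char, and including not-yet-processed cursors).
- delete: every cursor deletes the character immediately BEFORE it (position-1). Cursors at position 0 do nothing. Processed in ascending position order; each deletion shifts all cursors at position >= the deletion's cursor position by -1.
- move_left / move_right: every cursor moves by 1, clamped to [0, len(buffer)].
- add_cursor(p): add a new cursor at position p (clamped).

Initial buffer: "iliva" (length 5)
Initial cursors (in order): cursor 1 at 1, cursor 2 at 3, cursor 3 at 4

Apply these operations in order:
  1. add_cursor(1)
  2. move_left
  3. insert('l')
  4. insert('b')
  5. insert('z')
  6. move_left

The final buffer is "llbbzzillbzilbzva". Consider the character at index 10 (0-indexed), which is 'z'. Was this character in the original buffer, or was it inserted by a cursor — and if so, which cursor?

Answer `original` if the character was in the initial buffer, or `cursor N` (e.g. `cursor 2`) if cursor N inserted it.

Answer: cursor 2

Derivation:
After op 1 (add_cursor(1)): buffer="iliva" (len 5), cursors c1@1 c4@1 c2@3 c3@4, authorship .....
After op 2 (move_left): buffer="iliva" (len 5), cursors c1@0 c4@0 c2@2 c3@3, authorship .....
After op 3 (insert('l')): buffer="llillilva" (len 9), cursors c1@2 c4@2 c2@5 c3@7, authorship 14..2.3..
After op 4 (insert('b')): buffer="llbbillbilbva" (len 13), cursors c1@4 c4@4 c2@8 c3@11, authorship 1414..22.33..
After op 5 (insert('z')): buffer="llbbzzillbzilbzva" (len 17), cursors c1@6 c4@6 c2@11 c3@15, authorship 141414..222.333..
After op 6 (move_left): buffer="llbbzzillbzilbzva" (len 17), cursors c1@5 c4@5 c2@10 c3@14, authorship 141414..222.333..
Authorship (.=original, N=cursor N): 1 4 1 4 1 4 . . 2 2 2 . 3 3 3 . .
Index 10: author = 2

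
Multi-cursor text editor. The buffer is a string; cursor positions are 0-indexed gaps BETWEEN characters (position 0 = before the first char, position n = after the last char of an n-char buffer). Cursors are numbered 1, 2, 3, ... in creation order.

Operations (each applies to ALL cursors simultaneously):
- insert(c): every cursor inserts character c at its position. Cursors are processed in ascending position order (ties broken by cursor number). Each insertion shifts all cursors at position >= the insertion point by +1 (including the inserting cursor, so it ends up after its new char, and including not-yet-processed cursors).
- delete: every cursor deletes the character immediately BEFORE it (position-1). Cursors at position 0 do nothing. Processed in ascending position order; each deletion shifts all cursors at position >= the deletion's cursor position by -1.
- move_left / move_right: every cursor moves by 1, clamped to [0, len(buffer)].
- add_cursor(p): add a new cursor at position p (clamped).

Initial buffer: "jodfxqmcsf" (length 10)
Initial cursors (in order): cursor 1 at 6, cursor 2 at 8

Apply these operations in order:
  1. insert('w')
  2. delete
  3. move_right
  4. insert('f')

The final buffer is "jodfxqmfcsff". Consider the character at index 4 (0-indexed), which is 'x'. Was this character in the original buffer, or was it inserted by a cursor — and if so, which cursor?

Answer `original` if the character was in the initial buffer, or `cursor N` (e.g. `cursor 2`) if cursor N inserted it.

Answer: original

Derivation:
After op 1 (insert('w')): buffer="jodfxqwmcwsf" (len 12), cursors c1@7 c2@10, authorship ......1..2..
After op 2 (delete): buffer="jodfxqmcsf" (len 10), cursors c1@6 c2@8, authorship ..........
After op 3 (move_right): buffer="jodfxqmcsf" (len 10), cursors c1@7 c2@9, authorship ..........
After op 4 (insert('f')): buffer="jodfxqmfcsff" (len 12), cursors c1@8 c2@11, authorship .......1..2.
Authorship (.=original, N=cursor N): . . . . . . . 1 . . 2 .
Index 4: author = original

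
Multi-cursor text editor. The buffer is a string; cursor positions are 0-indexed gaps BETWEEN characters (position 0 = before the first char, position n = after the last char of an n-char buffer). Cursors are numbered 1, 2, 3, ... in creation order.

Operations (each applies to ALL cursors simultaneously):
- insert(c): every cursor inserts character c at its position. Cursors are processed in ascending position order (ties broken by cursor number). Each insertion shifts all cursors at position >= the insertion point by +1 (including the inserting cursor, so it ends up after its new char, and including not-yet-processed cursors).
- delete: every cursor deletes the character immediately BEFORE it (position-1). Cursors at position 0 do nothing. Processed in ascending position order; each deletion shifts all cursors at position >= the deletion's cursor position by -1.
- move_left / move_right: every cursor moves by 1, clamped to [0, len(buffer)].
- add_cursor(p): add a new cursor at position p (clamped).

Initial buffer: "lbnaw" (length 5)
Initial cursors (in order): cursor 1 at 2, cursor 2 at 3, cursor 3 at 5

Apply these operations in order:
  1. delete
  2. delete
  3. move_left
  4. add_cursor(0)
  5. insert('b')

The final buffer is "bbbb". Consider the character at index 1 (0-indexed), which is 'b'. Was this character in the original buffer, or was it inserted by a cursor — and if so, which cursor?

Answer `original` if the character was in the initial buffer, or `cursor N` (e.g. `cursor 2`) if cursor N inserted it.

Answer: cursor 2

Derivation:
After op 1 (delete): buffer="la" (len 2), cursors c1@1 c2@1 c3@2, authorship ..
After op 2 (delete): buffer="" (len 0), cursors c1@0 c2@0 c3@0, authorship 
After op 3 (move_left): buffer="" (len 0), cursors c1@0 c2@0 c3@0, authorship 
After op 4 (add_cursor(0)): buffer="" (len 0), cursors c1@0 c2@0 c3@0 c4@0, authorship 
After op 5 (insert('b')): buffer="bbbb" (len 4), cursors c1@4 c2@4 c3@4 c4@4, authorship 1234
Authorship (.=original, N=cursor N): 1 2 3 4
Index 1: author = 2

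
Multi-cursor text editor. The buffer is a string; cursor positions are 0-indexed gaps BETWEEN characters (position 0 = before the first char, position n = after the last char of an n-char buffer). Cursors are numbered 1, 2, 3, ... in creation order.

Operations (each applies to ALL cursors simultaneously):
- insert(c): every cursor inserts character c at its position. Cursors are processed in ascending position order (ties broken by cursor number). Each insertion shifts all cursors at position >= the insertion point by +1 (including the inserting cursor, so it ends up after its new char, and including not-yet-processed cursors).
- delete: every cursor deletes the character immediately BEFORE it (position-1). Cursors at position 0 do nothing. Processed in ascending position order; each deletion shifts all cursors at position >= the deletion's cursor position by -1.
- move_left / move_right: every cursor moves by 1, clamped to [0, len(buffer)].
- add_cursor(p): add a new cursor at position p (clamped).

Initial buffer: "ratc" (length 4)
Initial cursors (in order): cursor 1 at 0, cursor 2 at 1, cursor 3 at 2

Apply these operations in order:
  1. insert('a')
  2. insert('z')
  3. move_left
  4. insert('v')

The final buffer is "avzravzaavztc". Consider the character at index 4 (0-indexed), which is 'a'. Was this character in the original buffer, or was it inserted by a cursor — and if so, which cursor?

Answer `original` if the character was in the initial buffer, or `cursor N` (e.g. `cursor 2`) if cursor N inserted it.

After op 1 (insert('a')): buffer="araaatc" (len 7), cursors c1@1 c2@3 c3@5, authorship 1.2.3..
After op 2 (insert('z')): buffer="azrazaaztc" (len 10), cursors c1@2 c2@5 c3@8, authorship 11.22.33..
After op 3 (move_left): buffer="azrazaaztc" (len 10), cursors c1@1 c2@4 c3@7, authorship 11.22.33..
After op 4 (insert('v')): buffer="avzravzaavztc" (len 13), cursors c1@2 c2@6 c3@10, authorship 111.222.333..
Authorship (.=original, N=cursor N): 1 1 1 . 2 2 2 . 3 3 3 . .
Index 4: author = 2

Answer: cursor 2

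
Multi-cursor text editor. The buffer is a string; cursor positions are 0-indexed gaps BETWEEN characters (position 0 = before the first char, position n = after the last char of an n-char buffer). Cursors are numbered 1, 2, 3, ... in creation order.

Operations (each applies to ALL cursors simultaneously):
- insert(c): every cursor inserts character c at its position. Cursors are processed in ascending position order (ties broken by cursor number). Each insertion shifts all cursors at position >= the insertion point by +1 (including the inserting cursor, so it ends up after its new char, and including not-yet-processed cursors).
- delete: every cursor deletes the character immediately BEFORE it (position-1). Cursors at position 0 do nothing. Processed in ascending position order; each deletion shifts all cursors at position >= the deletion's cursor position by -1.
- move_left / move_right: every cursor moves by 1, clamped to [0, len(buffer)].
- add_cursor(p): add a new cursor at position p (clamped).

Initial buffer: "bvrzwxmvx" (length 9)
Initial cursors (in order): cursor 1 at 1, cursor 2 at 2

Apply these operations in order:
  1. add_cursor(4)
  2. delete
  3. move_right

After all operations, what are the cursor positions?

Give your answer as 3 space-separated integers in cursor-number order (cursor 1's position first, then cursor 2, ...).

After op 1 (add_cursor(4)): buffer="bvrzwxmvx" (len 9), cursors c1@1 c2@2 c3@4, authorship .........
After op 2 (delete): buffer="rwxmvx" (len 6), cursors c1@0 c2@0 c3@1, authorship ......
After op 3 (move_right): buffer="rwxmvx" (len 6), cursors c1@1 c2@1 c3@2, authorship ......

Answer: 1 1 2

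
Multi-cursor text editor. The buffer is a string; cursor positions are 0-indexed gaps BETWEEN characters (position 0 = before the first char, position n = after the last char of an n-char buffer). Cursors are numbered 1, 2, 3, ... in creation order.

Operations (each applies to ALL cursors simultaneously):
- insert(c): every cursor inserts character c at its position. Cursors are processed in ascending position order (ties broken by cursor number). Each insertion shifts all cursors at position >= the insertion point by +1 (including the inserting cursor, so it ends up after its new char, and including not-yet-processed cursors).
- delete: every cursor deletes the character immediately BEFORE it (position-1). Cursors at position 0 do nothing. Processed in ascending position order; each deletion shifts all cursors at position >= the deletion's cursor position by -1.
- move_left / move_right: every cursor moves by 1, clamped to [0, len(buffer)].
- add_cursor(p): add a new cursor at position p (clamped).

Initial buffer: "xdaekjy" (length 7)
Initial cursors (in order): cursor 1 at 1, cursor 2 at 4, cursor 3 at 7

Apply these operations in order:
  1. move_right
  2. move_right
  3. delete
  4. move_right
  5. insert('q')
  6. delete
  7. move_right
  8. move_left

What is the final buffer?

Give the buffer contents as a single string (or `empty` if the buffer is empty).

Answer: xdek

Derivation:
After op 1 (move_right): buffer="xdaekjy" (len 7), cursors c1@2 c2@5 c3@7, authorship .......
After op 2 (move_right): buffer="xdaekjy" (len 7), cursors c1@3 c2@6 c3@7, authorship .......
After op 3 (delete): buffer="xdek" (len 4), cursors c1@2 c2@4 c3@4, authorship ....
After op 4 (move_right): buffer="xdek" (len 4), cursors c1@3 c2@4 c3@4, authorship ....
After op 5 (insert('q')): buffer="xdeqkqq" (len 7), cursors c1@4 c2@7 c3@7, authorship ...1.23
After op 6 (delete): buffer="xdek" (len 4), cursors c1@3 c2@4 c3@4, authorship ....
After op 7 (move_right): buffer="xdek" (len 4), cursors c1@4 c2@4 c3@4, authorship ....
After op 8 (move_left): buffer="xdek" (len 4), cursors c1@3 c2@3 c3@3, authorship ....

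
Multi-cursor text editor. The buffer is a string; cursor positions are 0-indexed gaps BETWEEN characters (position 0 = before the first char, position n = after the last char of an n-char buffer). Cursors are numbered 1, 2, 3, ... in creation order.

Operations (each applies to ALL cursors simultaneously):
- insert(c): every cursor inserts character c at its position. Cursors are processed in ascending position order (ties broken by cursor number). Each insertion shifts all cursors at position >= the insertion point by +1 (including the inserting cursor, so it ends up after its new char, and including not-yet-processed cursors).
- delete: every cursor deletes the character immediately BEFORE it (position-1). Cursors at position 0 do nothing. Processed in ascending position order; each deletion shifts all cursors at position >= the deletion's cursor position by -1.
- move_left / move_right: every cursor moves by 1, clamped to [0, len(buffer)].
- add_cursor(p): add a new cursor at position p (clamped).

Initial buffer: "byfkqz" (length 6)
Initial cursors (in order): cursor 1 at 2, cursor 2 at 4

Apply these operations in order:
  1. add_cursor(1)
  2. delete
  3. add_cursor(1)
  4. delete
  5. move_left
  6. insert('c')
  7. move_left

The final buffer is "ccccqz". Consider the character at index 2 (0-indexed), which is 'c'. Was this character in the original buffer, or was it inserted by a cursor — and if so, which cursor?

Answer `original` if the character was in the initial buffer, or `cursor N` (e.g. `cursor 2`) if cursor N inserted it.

Answer: cursor 3

Derivation:
After op 1 (add_cursor(1)): buffer="byfkqz" (len 6), cursors c3@1 c1@2 c2@4, authorship ......
After op 2 (delete): buffer="fqz" (len 3), cursors c1@0 c3@0 c2@1, authorship ...
After op 3 (add_cursor(1)): buffer="fqz" (len 3), cursors c1@0 c3@0 c2@1 c4@1, authorship ...
After op 4 (delete): buffer="qz" (len 2), cursors c1@0 c2@0 c3@0 c4@0, authorship ..
After op 5 (move_left): buffer="qz" (len 2), cursors c1@0 c2@0 c3@0 c4@0, authorship ..
After op 6 (insert('c')): buffer="ccccqz" (len 6), cursors c1@4 c2@4 c3@4 c4@4, authorship 1234..
After op 7 (move_left): buffer="ccccqz" (len 6), cursors c1@3 c2@3 c3@3 c4@3, authorship 1234..
Authorship (.=original, N=cursor N): 1 2 3 4 . .
Index 2: author = 3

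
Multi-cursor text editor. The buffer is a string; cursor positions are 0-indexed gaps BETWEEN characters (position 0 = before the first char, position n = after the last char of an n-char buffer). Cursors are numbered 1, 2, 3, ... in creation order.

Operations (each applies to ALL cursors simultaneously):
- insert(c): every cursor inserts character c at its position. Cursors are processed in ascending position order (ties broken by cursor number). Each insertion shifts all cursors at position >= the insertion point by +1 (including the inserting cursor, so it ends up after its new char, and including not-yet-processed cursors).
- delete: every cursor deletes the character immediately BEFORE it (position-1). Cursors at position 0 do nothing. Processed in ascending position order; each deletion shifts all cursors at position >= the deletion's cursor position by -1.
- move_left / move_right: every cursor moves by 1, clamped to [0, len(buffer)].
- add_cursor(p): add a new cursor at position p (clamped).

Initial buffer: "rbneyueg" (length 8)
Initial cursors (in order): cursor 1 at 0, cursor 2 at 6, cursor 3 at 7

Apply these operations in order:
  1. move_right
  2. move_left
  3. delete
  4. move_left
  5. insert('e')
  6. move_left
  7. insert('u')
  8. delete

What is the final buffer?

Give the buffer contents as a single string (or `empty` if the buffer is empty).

After op 1 (move_right): buffer="rbneyueg" (len 8), cursors c1@1 c2@7 c3@8, authorship ........
After op 2 (move_left): buffer="rbneyueg" (len 8), cursors c1@0 c2@6 c3@7, authorship ........
After op 3 (delete): buffer="rbneyg" (len 6), cursors c1@0 c2@5 c3@5, authorship ......
After op 4 (move_left): buffer="rbneyg" (len 6), cursors c1@0 c2@4 c3@4, authorship ......
After op 5 (insert('e')): buffer="erbneeeyg" (len 9), cursors c1@1 c2@7 c3@7, authorship 1....23..
After op 6 (move_left): buffer="erbneeeyg" (len 9), cursors c1@0 c2@6 c3@6, authorship 1....23..
After op 7 (insert('u')): buffer="uerbneeuueyg" (len 12), cursors c1@1 c2@9 c3@9, authorship 11....2233..
After op 8 (delete): buffer="erbneeeyg" (len 9), cursors c1@0 c2@6 c3@6, authorship 1....23..

Answer: erbneeeyg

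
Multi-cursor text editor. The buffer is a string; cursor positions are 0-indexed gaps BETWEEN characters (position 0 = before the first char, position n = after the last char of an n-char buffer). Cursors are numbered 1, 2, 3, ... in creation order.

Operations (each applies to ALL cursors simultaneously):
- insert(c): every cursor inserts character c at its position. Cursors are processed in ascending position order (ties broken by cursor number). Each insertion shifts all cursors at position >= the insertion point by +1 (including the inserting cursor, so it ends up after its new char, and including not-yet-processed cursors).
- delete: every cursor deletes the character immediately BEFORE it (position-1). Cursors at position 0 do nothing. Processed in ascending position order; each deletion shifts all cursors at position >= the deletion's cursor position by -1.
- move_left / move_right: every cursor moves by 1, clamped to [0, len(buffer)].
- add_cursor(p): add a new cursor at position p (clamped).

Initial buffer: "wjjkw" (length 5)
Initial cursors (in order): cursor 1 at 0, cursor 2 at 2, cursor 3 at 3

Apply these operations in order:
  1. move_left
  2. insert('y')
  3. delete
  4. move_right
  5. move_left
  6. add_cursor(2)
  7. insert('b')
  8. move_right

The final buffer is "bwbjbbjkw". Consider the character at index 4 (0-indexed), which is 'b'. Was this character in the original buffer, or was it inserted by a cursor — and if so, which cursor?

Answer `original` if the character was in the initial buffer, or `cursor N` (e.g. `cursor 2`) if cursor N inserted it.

Answer: cursor 3

Derivation:
After op 1 (move_left): buffer="wjjkw" (len 5), cursors c1@0 c2@1 c3@2, authorship .....
After op 2 (insert('y')): buffer="ywyjyjkw" (len 8), cursors c1@1 c2@3 c3@5, authorship 1.2.3...
After op 3 (delete): buffer="wjjkw" (len 5), cursors c1@0 c2@1 c3@2, authorship .....
After op 4 (move_right): buffer="wjjkw" (len 5), cursors c1@1 c2@2 c3@3, authorship .....
After op 5 (move_left): buffer="wjjkw" (len 5), cursors c1@0 c2@1 c3@2, authorship .....
After op 6 (add_cursor(2)): buffer="wjjkw" (len 5), cursors c1@0 c2@1 c3@2 c4@2, authorship .....
After op 7 (insert('b')): buffer="bwbjbbjkw" (len 9), cursors c1@1 c2@3 c3@6 c4@6, authorship 1.2.34...
After op 8 (move_right): buffer="bwbjbbjkw" (len 9), cursors c1@2 c2@4 c3@7 c4@7, authorship 1.2.34...
Authorship (.=original, N=cursor N): 1 . 2 . 3 4 . . .
Index 4: author = 3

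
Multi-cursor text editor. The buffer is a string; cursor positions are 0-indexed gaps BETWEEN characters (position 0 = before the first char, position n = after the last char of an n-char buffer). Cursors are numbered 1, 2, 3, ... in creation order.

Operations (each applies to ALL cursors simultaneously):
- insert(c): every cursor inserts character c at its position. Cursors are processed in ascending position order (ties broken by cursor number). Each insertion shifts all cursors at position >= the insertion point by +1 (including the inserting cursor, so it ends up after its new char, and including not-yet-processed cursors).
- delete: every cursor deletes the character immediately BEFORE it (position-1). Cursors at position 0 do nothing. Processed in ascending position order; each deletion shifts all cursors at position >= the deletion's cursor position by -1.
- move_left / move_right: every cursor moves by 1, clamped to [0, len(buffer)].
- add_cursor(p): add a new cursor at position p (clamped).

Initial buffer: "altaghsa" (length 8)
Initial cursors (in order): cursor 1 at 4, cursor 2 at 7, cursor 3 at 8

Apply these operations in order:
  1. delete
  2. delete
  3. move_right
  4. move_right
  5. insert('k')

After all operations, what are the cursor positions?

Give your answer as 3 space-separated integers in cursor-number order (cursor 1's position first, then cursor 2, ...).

After op 1 (delete): buffer="altgh" (len 5), cursors c1@3 c2@5 c3@5, authorship .....
After op 2 (delete): buffer="al" (len 2), cursors c1@2 c2@2 c3@2, authorship ..
After op 3 (move_right): buffer="al" (len 2), cursors c1@2 c2@2 c3@2, authorship ..
After op 4 (move_right): buffer="al" (len 2), cursors c1@2 c2@2 c3@2, authorship ..
After op 5 (insert('k')): buffer="alkkk" (len 5), cursors c1@5 c2@5 c3@5, authorship ..123

Answer: 5 5 5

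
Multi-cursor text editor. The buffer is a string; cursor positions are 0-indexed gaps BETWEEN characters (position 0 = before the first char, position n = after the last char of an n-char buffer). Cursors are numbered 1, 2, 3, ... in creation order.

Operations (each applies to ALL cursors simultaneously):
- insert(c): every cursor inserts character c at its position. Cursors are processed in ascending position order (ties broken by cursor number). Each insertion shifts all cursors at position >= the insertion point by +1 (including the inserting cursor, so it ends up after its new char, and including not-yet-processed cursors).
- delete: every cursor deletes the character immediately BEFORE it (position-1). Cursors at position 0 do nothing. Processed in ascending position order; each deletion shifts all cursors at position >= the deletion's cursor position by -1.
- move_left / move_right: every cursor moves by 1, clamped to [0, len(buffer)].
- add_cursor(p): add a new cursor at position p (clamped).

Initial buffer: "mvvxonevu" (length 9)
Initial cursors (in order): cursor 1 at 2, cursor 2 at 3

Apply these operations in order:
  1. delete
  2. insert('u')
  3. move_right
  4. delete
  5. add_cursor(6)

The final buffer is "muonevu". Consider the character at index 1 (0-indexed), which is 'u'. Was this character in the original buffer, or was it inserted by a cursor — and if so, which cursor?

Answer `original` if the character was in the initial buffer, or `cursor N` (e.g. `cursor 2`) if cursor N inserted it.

After op 1 (delete): buffer="mxonevu" (len 7), cursors c1@1 c2@1, authorship .......
After op 2 (insert('u')): buffer="muuxonevu" (len 9), cursors c1@3 c2@3, authorship .12......
After op 3 (move_right): buffer="muuxonevu" (len 9), cursors c1@4 c2@4, authorship .12......
After op 4 (delete): buffer="muonevu" (len 7), cursors c1@2 c2@2, authorship .1.....
After op 5 (add_cursor(6)): buffer="muonevu" (len 7), cursors c1@2 c2@2 c3@6, authorship .1.....
Authorship (.=original, N=cursor N): . 1 . . . . .
Index 1: author = 1

Answer: cursor 1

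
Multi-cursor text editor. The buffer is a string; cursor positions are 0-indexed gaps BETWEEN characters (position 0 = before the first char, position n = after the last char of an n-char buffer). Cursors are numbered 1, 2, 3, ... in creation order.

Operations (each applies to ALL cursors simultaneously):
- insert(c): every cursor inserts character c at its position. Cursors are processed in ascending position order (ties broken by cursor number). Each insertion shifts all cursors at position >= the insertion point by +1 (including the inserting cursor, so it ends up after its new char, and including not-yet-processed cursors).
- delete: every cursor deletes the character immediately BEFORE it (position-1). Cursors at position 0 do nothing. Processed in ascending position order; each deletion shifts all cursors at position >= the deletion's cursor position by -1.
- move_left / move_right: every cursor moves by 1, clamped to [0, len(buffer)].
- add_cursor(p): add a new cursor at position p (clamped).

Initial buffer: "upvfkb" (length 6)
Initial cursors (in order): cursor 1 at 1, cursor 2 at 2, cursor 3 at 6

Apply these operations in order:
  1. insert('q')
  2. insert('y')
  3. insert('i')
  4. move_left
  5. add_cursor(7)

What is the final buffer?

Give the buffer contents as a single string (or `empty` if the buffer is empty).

Answer: uqyipqyivfkbqyi

Derivation:
After op 1 (insert('q')): buffer="uqpqvfkbq" (len 9), cursors c1@2 c2@4 c3@9, authorship .1.2....3
After op 2 (insert('y')): buffer="uqypqyvfkbqy" (len 12), cursors c1@3 c2@6 c3@12, authorship .11.22....33
After op 3 (insert('i')): buffer="uqyipqyivfkbqyi" (len 15), cursors c1@4 c2@8 c3@15, authorship .111.222....333
After op 4 (move_left): buffer="uqyipqyivfkbqyi" (len 15), cursors c1@3 c2@7 c3@14, authorship .111.222....333
After op 5 (add_cursor(7)): buffer="uqyipqyivfkbqyi" (len 15), cursors c1@3 c2@7 c4@7 c3@14, authorship .111.222....333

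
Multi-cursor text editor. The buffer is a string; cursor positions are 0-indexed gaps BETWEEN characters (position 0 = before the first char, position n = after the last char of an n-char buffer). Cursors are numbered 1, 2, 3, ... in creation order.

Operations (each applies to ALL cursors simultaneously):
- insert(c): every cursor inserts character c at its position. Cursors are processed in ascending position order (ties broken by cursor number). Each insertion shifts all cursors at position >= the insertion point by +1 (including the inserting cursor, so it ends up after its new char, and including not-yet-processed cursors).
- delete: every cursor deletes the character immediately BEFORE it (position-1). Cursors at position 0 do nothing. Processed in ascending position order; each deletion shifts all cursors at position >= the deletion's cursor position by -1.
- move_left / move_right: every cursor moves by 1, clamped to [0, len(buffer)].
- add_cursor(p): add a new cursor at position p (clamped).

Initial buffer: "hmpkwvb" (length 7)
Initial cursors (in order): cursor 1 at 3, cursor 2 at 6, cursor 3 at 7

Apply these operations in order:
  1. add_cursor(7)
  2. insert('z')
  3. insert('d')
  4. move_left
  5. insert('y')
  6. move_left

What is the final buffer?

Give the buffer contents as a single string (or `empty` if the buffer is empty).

After op 1 (add_cursor(7)): buffer="hmpkwvb" (len 7), cursors c1@3 c2@6 c3@7 c4@7, authorship .......
After op 2 (insert('z')): buffer="hmpzkwvzbzz" (len 11), cursors c1@4 c2@8 c3@11 c4@11, authorship ...1...2.34
After op 3 (insert('d')): buffer="hmpzdkwvzdbzzdd" (len 15), cursors c1@5 c2@10 c3@15 c4@15, authorship ...11...22.3434
After op 4 (move_left): buffer="hmpzdkwvzdbzzdd" (len 15), cursors c1@4 c2@9 c3@14 c4@14, authorship ...11...22.3434
After op 5 (insert('y')): buffer="hmpzydkwvzydbzzdyyd" (len 19), cursors c1@5 c2@11 c3@18 c4@18, authorship ...111...222.343344
After op 6 (move_left): buffer="hmpzydkwvzydbzzdyyd" (len 19), cursors c1@4 c2@10 c3@17 c4@17, authorship ...111...222.343344

Answer: hmpzydkwvzydbzzdyyd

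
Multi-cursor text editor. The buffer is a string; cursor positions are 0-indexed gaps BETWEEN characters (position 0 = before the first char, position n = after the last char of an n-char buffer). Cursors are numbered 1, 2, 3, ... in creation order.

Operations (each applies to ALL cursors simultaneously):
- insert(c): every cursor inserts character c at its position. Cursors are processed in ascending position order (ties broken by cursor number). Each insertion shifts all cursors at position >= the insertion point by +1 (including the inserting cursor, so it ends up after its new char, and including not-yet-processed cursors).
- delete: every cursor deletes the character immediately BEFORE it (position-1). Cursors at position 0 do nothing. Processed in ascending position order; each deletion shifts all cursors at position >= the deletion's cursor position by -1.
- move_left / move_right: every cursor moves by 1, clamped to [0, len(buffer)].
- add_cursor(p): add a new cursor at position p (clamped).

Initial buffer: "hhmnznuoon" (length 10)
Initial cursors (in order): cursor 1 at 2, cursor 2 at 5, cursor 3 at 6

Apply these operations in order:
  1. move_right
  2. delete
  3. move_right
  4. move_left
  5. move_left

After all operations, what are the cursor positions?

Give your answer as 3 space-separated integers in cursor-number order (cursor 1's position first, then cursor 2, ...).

After op 1 (move_right): buffer="hhmnznuoon" (len 10), cursors c1@3 c2@6 c3@7, authorship ..........
After op 2 (delete): buffer="hhnzoon" (len 7), cursors c1@2 c2@4 c3@4, authorship .......
After op 3 (move_right): buffer="hhnzoon" (len 7), cursors c1@3 c2@5 c3@5, authorship .......
After op 4 (move_left): buffer="hhnzoon" (len 7), cursors c1@2 c2@4 c3@4, authorship .......
After op 5 (move_left): buffer="hhnzoon" (len 7), cursors c1@1 c2@3 c3@3, authorship .......

Answer: 1 3 3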